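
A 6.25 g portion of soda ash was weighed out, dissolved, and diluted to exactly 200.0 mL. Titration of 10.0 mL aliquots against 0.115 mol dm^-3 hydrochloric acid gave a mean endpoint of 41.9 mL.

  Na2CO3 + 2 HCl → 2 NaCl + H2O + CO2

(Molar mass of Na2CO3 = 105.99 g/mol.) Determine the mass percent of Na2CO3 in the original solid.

81.7 %

n(HCl) per titration = 0.0419 × 0.115 = 4.82 × 10^-3 mol
From the 1:2 ratio, n(Na2CO3) in each aliquot = 1/2 × 4.82 × 10^-3 = 2.41 × 10^-3 mol
n(Na2CO3) in the whole flask = 2.41 × 10^-3 × 200.0/10.0 = 0.0482 mol
mass of Na2CO3 = 0.0482 × 105.99 = 5.11 g
% Na2CO3 = 5.11 / 6.25 × 100 = 81.7 %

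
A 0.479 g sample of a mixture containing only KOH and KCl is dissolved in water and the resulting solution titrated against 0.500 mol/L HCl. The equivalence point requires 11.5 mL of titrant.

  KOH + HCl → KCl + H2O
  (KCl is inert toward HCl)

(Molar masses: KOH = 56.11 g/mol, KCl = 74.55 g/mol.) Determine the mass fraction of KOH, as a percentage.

67.4 %

n(HCl) = 0.0115 × 0.500 = 5.75 × 10^-3 mol
Let x = n(KOH), y = n(KCl).
Titrant: 1x = 5.75 × 10^-3;  mass: 56.11x + 74.55y = 0.479
Solving, x = 5.75 × 10^-3 mol, y = 2.10 × 10^-3 mol
mass of KOH = 5.75 × 10^-3 × 56.11 = 0.323 g
% KOH = 0.323 / 0.479 × 100 = 67.4 %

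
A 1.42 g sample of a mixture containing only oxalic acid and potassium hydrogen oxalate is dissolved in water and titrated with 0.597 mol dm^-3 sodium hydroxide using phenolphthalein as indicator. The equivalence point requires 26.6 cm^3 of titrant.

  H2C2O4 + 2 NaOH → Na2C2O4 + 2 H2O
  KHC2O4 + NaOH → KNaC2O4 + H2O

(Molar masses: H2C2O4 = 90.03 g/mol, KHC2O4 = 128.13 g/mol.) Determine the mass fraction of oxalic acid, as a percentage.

n(NaOH) = 0.0266 × 0.597 = 0.0159 mol
Let x = n(H2C2O4), y = n(KHC2O4).
Titrant: 2x + 1y = 0.0159;  mass: 90.03x + 128.13y = 1.42
Solving, x = 3.70 × 10^-3 mol, y = 8.48 × 10^-3 mol
mass of H2C2O4 = 3.70 × 10^-3 × 90.03 = 0.333 g
% H2C2O4 = 0.333 / 1.42 × 100 = 23.4 %

23.4 %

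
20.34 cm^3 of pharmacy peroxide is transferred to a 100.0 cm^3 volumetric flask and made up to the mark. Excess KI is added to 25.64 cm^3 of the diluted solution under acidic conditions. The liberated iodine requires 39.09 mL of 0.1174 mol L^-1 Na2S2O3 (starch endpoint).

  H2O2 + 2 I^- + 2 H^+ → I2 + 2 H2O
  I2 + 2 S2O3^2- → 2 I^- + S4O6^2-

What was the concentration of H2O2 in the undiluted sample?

n(S2O3^2-) = 0.03909 × 0.1174 = 4.589 × 10^-3 mol
n(I2) = n(S2O3^2-)/2 = 2.295 × 10^-3 mol
n(H2O2) in the aliquot = 2.295 × 10^-3 mol (1:1 ratio)
[H2O2]_dilute = 2.295 × 10^-3 / 0.02564 = 0.08949 mol/L
[H2O2]_original = 0.08949 × 100.0/20.34 = 0.4400 mol/L

0.4400 mol/L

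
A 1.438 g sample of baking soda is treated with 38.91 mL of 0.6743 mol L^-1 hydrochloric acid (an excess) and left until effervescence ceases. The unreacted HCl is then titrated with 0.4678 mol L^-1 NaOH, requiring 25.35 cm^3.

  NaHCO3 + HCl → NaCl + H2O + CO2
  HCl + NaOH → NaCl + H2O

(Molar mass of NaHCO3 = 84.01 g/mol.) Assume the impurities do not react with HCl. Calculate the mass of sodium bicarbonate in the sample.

1.208 g

n(HCl) added = 0.03891 × 0.6743 = 0.02624 mol
n(NaOH) used in back-titration = 0.02535 × 0.4678 = 0.01186 mol
n(HCl) left over = 0.01186 mol (1:1 ratio)
n(HCl) consumed by analyte = 0.02624 − 0.01186 = 0.01438 mol
n(NaHCO3) = 0.01438 mol (1:1 ratio)
mass of NaHCO3 = 0.01438 × 84.01 = 1.208 g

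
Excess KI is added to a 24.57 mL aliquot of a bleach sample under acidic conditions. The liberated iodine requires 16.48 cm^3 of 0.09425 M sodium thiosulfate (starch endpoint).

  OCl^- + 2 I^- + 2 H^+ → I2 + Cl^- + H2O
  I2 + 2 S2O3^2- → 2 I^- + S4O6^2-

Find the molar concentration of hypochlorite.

n(S2O3^2-) = 0.01648 × 0.09425 = 1.553 × 10^-3 mol
n(I2) = n(S2O3^2-)/2 = 7.766 × 10^-4 mol
n(OCl^-) in the aliquot = 7.766 × 10^-4 mol (1:1 ratio)
[OCl^-] = 7.766 × 10^-4 / 0.02457 = 0.03161 mol/L

0.03161 M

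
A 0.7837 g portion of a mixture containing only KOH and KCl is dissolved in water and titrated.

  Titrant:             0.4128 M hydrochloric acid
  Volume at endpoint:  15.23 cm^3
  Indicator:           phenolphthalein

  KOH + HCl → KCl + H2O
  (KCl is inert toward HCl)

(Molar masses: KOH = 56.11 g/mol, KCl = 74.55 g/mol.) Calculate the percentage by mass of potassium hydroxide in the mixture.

45.01 %

n(HCl) = 0.01523 × 0.4128 = 6.287 × 10^-3 mol
Let x = n(KOH), y = n(KCl).
Titrant: 1x = 6.287 × 10^-3;  mass: 56.11x + 74.55y = 0.7837
Solving, x = 6.287 × 10^-3 mol, y = 5.781 × 10^-3 mol
mass of KOH = 6.287 × 10^-3 × 56.11 = 0.3528 g
% KOH = 0.3528 / 0.7837 × 100 = 45.01 %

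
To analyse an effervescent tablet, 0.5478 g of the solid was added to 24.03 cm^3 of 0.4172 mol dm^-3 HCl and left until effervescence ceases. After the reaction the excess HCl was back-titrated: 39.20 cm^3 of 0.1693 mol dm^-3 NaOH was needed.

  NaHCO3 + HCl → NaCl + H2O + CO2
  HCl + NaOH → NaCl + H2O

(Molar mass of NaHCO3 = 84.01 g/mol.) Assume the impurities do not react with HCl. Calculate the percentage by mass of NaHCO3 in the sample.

51.97 %

n(HCl) added = 0.02403 × 0.4172 = 0.01003 mol
n(NaOH) used in back-titration = 0.03920 × 0.1693 = 6.637 × 10^-3 mol
n(HCl) left over = 6.637 × 10^-3 mol (1:1 ratio)
n(HCl) consumed by analyte = 0.01003 − 6.637 × 10^-3 = 3.389 × 10^-3 mol
n(NaHCO3) = 3.389 × 10^-3 mol (1:1 ratio)
mass of NaHCO3 = 3.389 × 10^-3 × 84.01 = 0.2847 g
% NaHCO3 = 0.2847 / 0.5478 × 100 = 51.97 %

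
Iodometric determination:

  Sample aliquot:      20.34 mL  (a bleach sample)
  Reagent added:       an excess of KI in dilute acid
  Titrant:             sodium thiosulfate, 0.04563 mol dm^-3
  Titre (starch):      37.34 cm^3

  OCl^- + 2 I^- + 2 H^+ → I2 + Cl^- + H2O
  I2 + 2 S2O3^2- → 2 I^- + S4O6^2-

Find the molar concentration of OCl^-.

0.04188 mol/L

n(S2O3^2-) = 0.03734 × 0.04563 = 1.704 × 10^-3 mol
n(I2) = n(S2O3^2-)/2 = 8.519 × 10^-4 mol
n(OCl^-) in the aliquot = 8.519 × 10^-4 mol (1:1 ratio)
[OCl^-] = 8.519 × 10^-4 / 0.02034 = 0.04188 mol/L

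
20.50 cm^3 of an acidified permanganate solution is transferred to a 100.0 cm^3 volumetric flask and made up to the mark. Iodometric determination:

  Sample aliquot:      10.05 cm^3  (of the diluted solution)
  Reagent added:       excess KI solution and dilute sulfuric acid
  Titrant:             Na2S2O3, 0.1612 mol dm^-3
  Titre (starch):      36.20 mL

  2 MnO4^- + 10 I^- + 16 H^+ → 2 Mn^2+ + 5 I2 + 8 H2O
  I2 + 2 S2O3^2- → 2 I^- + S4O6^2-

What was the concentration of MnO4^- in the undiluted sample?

n(S2O3^2-) = 0.03620 × 0.1612 = 5.835 × 10^-3 mol
n(I2) = n(S2O3^2-)/2 = 2.918 × 10^-3 mol
From the 2:5 ratio, n(MnO4^-) in the aliquot = 2/5 × 2.918 × 10^-3 = 1.167 × 10^-3 mol
[MnO4^-]_dilute = 1.167 × 10^-3 / 0.01005 = 0.1161 mol/L
[MnO4^-]_original = 0.1161 × 100.0/20.50 = 0.5665 mol/L

0.5665 mol/L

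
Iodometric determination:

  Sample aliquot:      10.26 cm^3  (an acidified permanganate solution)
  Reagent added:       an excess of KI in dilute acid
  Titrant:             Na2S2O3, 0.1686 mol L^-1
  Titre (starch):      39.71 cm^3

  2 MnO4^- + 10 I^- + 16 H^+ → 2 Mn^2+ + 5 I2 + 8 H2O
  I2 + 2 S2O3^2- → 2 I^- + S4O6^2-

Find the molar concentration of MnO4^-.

n(S2O3^2-) = 0.03971 × 0.1686 = 6.695 × 10^-3 mol
n(I2) = n(S2O3^2-)/2 = 3.348 × 10^-3 mol
From the 2:5 ratio, n(MnO4^-) in the aliquot = 2/5 × 3.348 × 10^-3 = 1.339 × 10^-3 mol
[MnO4^-] = 1.339 × 10^-3 / 0.01026 = 0.1305 mol/L

0.1305 mol/L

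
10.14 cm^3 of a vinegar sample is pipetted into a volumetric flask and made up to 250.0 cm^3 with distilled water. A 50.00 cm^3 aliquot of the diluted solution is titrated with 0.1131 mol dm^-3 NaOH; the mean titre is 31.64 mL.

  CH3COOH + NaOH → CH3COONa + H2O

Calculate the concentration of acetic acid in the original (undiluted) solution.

n(NaOH) = 0.03164 × 0.1131 = 3.578 × 10^-3 mol
n(CH3COOH) in the aliquot = 3.578 × 10^-3 mol (1:1 ratio)
[CH3COOH]_dilute = 3.578 × 10^-3 / 0.05000 = 0.07157 mol/L
Dilution factor = 250.0 / 10.14 = 24.65
[CH3COOH]_stock = 0.07157 × 24.65 = 1.765 mol/L

1.765 mol/L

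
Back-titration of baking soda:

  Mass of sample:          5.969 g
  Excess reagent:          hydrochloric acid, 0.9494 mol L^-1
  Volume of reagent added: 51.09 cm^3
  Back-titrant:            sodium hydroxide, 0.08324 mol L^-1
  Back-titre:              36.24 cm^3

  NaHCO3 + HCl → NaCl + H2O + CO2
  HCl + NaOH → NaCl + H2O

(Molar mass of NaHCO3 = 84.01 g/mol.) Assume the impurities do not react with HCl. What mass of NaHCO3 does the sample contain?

3.821 g

n(HCl) added = 0.05109 × 0.9494 = 0.04850 mol
n(NaOH) used in back-titration = 0.03624 × 0.08324 = 3.017 × 10^-3 mol
n(HCl) left over = 3.017 × 10^-3 mol (1:1 ratio)
n(HCl) consumed by analyte = 0.04850 − 3.017 × 10^-3 = 0.04549 mol
n(NaHCO3) = 0.04549 mol (1:1 ratio)
mass of NaHCO3 = 0.04549 × 84.01 = 3.821 g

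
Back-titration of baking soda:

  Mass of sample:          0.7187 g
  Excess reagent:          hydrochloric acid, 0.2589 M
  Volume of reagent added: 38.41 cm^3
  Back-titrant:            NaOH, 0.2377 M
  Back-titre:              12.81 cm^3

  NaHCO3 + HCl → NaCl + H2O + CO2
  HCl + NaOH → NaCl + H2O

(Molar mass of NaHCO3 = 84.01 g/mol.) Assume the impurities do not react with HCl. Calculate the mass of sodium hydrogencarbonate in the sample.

0.5796 g

n(HCl) added = 0.03841 × 0.2589 = 9.944 × 10^-3 mol
n(NaOH) used in back-titration = 0.01281 × 0.2377 = 3.045 × 10^-3 mol
n(HCl) left over = 3.045 × 10^-3 mol (1:1 ratio)
n(HCl) consumed by analyte = 9.944 × 10^-3 − 3.045 × 10^-3 = 6.899 × 10^-3 mol
n(NaHCO3) = 6.899 × 10^-3 mol (1:1 ratio)
mass of NaHCO3 = 6.899 × 10^-3 × 84.01 = 0.5796 g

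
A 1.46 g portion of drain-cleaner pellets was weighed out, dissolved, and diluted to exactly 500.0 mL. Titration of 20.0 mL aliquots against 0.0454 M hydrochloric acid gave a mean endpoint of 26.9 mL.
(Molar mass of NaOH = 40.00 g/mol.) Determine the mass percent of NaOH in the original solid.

83.6 %

NaOH + HCl → NaCl + H2O
n(HCl) per titration = 0.0269 × 0.0454 = 1.22 × 10^-3 mol
n(NaOH) in each aliquot = 1.22 × 10^-3 mol (1:1 ratio)
n(NaOH) in the whole flask = 1.22 × 10^-3 × 500.0/20.0 = 0.0305 mol
mass of NaOH = 0.0305 × 40.00 = 1.22 g
% NaOH = 1.22 / 1.46 × 100 = 83.6 %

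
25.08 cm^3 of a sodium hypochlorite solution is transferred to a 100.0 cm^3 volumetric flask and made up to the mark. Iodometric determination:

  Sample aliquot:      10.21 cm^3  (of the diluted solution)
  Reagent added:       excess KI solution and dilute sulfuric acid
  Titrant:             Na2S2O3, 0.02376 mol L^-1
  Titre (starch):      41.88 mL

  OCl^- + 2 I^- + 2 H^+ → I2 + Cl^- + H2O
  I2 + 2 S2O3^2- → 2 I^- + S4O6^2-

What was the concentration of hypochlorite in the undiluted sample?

0.1943 mol/L

n(S2O3^2-) = 0.04188 × 0.02376 = 9.951 × 10^-4 mol
n(I2) = n(S2O3^2-)/2 = 4.975 × 10^-4 mol
n(OCl^-) in the aliquot = 4.975 × 10^-4 mol (1:1 ratio)
[OCl^-]_dilute = 4.975 × 10^-4 / 0.01021 = 0.04873 mol/L
[OCl^-]_original = 0.04873 × 100.0/25.08 = 0.1943 mol/L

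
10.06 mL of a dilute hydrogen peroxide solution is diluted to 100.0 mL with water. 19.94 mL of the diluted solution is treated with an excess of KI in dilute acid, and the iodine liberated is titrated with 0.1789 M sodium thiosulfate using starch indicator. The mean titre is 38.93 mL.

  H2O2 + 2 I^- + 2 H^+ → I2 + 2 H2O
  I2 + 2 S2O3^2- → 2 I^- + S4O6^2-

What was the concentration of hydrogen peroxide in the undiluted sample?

1.736 M

n(S2O3^2-) = 0.03893 × 0.1789 = 6.965 × 10^-3 mol
n(I2) = n(S2O3^2-)/2 = 3.482 × 10^-3 mol
n(H2O2) in the aliquot = 3.482 × 10^-3 mol (1:1 ratio)
[H2O2]_dilute = 3.482 × 10^-3 / 0.01994 = 0.1746 mol/L
[H2O2]_original = 0.1746 × 100.0/10.06 = 1.736 mol/L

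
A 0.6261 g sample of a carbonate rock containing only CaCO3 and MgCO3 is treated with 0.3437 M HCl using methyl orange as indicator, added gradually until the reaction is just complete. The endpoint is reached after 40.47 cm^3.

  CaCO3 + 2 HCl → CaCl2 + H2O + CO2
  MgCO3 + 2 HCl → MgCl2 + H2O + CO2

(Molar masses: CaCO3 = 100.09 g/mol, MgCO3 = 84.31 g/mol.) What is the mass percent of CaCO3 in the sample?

40.26 %

n(HCl) = 0.04047 × 0.3437 = 0.01391 mol
Let x = n(CaCO3), y = n(MgCO3).
Titrant: 2x + 2y = 0.01391;  mass: 100.09x + 84.31y = 0.6261
Solving, x = 2.519 × 10^-3 mol, y = 4.436 × 10^-3 mol
mass of CaCO3 = 2.519 × 10^-3 × 100.09 = 0.2521 g
% CaCO3 = 0.2521 / 0.6261 × 100 = 40.26 %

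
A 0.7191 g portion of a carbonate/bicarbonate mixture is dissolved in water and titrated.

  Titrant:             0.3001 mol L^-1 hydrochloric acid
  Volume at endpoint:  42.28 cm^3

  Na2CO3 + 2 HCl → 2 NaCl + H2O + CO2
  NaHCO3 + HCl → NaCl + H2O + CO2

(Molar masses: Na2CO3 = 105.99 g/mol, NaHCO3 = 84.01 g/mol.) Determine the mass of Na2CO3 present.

n(HCl) = 0.04228 × 0.3001 = 0.01269 mol
Let x = n(Na2CO3), y = n(NaHCO3).
Titrant: 2x + 1y = 0.01269;  mass: 105.99x + 84.01y = 0.7191
Solving, x = 5.591 × 10^-3 mol, y = 1.505 × 10^-3 mol
mass of Na2CO3 = 5.591 × 10^-3 × 105.99 = 0.5926 g

0.5926 g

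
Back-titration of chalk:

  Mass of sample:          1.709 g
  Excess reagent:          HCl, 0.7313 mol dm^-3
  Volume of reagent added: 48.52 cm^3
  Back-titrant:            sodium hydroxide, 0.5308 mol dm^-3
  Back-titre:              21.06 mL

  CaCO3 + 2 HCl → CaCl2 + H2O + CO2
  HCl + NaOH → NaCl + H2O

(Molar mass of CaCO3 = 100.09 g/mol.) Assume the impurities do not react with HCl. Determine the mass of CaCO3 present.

n(HCl) added = 0.04852 × 0.7313 = 0.03548 mol
n(NaOH) used in back-titration = 0.02106 × 0.5308 = 0.01118 mol
n(HCl) left over = 0.01118 mol (1:1 ratio)
n(HCl) consumed by analyte = 0.03548 − 0.01118 = 0.02430 mol
From the 1:2 ratio, n(CaCO3) = 1/2 × 0.02430 = 0.01215 mol
mass of CaCO3 = 0.01215 × 100.09 = 1.216 g

1.216 g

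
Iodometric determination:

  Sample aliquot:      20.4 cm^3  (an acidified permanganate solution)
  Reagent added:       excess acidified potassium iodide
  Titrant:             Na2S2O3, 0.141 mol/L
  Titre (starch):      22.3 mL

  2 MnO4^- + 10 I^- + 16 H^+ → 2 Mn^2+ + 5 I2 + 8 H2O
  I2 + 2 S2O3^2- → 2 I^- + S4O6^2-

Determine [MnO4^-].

n(S2O3^2-) = 0.0223 × 0.141 = 3.14 × 10^-3 mol
n(I2) = n(S2O3^2-)/2 = 1.57 × 10^-3 mol
From the 2:5 ratio, n(MnO4^-) in the aliquot = 2/5 × 1.57 × 10^-3 = 6.29 × 10^-4 mol
[MnO4^-] = 6.29 × 10^-4 / 0.0204 = 0.0308 mol/L

0.0308 mol/L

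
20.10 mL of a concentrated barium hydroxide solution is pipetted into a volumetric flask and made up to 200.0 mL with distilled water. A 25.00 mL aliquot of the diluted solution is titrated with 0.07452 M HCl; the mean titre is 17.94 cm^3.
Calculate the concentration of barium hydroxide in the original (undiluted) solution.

0.2660 M

Ba(OH)2 + 2 HCl → BaCl2 + 2 H2O
n(HCl) = 0.01794 × 0.07452 = 1.337 × 10^-3 mol
From the 1:2 ratio, n(Ba(OH)2) in the aliquot = 1/2 × 1.337 × 10^-3 = 6.684 × 10^-4 mol
[Ba(OH)2]_dilute = 6.684 × 10^-4 / 0.02500 = 0.02674 mol/L
Dilution factor = 200.0 / 20.10 = 9.950
[Ba(OH)2]_stock = 0.02674 × 9.950 = 0.2660 mol/L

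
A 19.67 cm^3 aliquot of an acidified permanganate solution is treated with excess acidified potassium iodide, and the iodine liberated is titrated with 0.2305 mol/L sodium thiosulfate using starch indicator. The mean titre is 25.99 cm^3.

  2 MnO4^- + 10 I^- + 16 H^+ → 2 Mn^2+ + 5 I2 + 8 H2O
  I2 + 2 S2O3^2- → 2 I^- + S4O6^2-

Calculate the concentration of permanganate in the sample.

n(S2O3^2-) = 0.02599 × 0.2305 = 5.991 × 10^-3 mol
n(I2) = n(S2O3^2-)/2 = 2.995 × 10^-3 mol
From the 2:5 ratio, n(MnO4^-) in the aliquot = 2/5 × 2.995 × 10^-3 = 1.198 × 10^-3 mol
[MnO4^-] = 1.198 × 10^-3 / 0.01967 = 0.06091 mol/L

0.06091 mol/L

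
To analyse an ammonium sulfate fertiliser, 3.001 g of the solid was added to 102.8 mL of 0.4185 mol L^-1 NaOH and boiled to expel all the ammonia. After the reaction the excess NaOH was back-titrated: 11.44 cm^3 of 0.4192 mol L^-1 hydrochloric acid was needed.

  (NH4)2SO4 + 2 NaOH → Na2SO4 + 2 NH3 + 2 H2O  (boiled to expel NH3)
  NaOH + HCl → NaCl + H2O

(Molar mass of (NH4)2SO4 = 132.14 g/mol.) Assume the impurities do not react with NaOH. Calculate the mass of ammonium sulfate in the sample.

2.526 g

n(NaOH) added = 0.1028 × 0.4185 = 0.04302 mol
n(HCl) used in back-titration = 0.01144 × 0.4192 = 4.796 × 10^-3 mol
n(NaOH) left over = 4.796 × 10^-3 mol (1:1 ratio)
n(NaOH) consumed by analyte = 0.04302 − 4.796 × 10^-3 = 0.03823 mol
From the 1:2 ratio, n((NH4)2SO4) = 1/2 × 0.03823 = 0.01911 mol
mass of (NH4)2SO4 = 0.01911 × 132.14 = 2.526 g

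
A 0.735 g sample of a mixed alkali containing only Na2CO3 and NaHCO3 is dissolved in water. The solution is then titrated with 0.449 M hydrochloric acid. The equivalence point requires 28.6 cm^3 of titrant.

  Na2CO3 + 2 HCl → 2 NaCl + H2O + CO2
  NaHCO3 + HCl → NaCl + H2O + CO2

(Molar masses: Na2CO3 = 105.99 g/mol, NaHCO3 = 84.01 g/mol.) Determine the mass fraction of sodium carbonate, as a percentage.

79.9 %

n(HCl) = 0.0286 × 0.449 = 0.0128 mol
Let x = n(Na2CO3), y = n(NaHCO3).
Titrant: 2x + 1y = 0.0128;  mass: 105.99x + 84.01y = 0.735
Solving, x = 5.54 × 10^-3 mol, y = 1.76 × 10^-3 mol
mass of Na2CO3 = 5.54 × 10^-3 × 105.99 = 0.587 g
% Na2CO3 = 0.587 / 0.735 × 100 = 79.9 %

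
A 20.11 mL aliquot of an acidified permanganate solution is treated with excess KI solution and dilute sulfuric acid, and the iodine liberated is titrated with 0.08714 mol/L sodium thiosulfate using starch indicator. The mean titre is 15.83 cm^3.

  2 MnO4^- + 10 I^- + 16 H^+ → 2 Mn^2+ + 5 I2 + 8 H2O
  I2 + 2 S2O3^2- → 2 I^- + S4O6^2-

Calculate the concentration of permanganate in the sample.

0.01372 mol/L

n(S2O3^2-) = 0.01583 × 0.08714 = 1.379 × 10^-3 mol
n(I2) = n(S2O3^2-)/2 = 6.897 × 10^-4 mol
From the 2:5 ratio, n(MnO4^-) in the aliquot = 2/5 × 6.897 × 10^-4 = 2.759 × 10^-4 mol
[MnO4^-] = 2.759 × 10^-4 / 0.02011 = 0.01372 mol/L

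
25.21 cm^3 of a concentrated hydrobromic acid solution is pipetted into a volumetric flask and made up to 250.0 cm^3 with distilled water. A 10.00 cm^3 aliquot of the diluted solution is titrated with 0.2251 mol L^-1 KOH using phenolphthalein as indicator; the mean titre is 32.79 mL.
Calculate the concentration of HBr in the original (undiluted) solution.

HBr + KOH → KBr + H2O
n(KOH) = 0.03279 × 0.2251 = 7.381 × 10^-3 mol
n(HBr) in the aliquot = 7.381 × 10^-3 mol (1:1 ratio)
[HBr]_dilute = 7.381 × 10^-3 / 0.01000 = 0.7381 mol/L
Dilution factor = 250.0 / 25.21 = 9.917
[HBr]_stock = 0.7381 × 9.917 = 7.320 mol/L

7.320 mol/L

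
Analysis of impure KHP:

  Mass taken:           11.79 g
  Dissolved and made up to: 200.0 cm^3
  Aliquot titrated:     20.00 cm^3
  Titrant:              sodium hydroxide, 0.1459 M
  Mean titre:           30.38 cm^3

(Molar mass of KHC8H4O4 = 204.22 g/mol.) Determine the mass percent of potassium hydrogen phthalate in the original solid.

KHC8H4O4 + NaOH → KNaC8H4O4 + H2O
n(NaOH) per titration = 0.03038 × 0.1459 = 4.432 × 10^-3 mol
n(KHC8H4O4) in each aliquot = 4.432 × 10^-3 mol (1:1 ratio)
n(KHC8H4O4) in the whole flask = 4.432 × 10^-3 × 200.0/20.00 = 0.04432 mol
mass of KHC8H4O4 = 0.04432 × 204.22 = 9.052 g
% KHC8H4O4 = 9.052 / 11.79 × 100 = 76.78 %

76.78 %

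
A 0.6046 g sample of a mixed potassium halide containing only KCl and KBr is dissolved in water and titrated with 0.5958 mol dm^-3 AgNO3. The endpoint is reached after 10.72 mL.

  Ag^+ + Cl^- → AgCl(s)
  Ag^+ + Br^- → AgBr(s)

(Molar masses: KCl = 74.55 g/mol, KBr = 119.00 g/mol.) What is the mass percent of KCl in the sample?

43.12 %

n(AgNO3) = 0.01072 × 0.5958 = 6.387 × 10^-3 mol
Let x = n(KCl), y = n(KBr).
Titrant: 1x + 1y = 6.387 × 10^-3;  mass: 74.55x + 119.00y = 0.6046
Solving, x = 3.497 × 10^-3 mol, y = 2.890 × 10^-3 mol
mass of KCl = 3.497 × 10^-3 × 74.55 = 0.2607 g
% KCl = 0.2607 / 0.6046 × 100 = 43.12 %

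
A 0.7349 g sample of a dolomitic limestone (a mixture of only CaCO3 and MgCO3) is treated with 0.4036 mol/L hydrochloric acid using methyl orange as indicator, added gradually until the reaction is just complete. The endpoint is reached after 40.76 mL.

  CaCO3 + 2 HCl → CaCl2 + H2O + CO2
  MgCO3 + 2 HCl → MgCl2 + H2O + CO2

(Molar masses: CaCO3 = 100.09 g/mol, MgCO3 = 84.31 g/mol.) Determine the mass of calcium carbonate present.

n(HCl) = 0.04076 × 0.4036 = 0.01645 mol
Let x = n(CaCO3), y = n(MgCO3).
Titrant: 2x + 2y = 0.01645;  mass: 100.09x + 84.31y = 0.7349
Solving, x = 2.625 × 10^-3 mol, y = 5.601 × 10^-3 mol
mass of CaCO3 = 2.625 × 10^-3 × 100.09 = 0.2627 g

0.2627 g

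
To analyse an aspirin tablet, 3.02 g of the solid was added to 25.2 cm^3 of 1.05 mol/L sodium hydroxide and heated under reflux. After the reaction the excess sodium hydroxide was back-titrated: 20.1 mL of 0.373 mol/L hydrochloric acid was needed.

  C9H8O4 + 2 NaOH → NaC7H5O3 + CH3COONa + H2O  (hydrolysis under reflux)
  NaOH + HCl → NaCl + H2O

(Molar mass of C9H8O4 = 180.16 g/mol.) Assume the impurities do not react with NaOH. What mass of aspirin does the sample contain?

n(NaOH) added = 0.0252 × 1.05 = 0.0265 mol
n(HCl) used in back-titration = 0.0201 × 0.373 = 7.50 × 10^-3 mol
n(NaOH) left over = 7.50 × 10^-3 mol (1:1 ratio)
n(NaOH) consumed by analyte = 0.0265 − 7.50 × 10^-3 = 0.0190 mol
From the 1:2 ratio, n(C9H8O4) = 1/2 × 0.0190 = 9.48 × 10^-3 mol
mass of C9H8O4 = 9.48 × 10^-3 × 180.16 = 1.71 g

1.71 g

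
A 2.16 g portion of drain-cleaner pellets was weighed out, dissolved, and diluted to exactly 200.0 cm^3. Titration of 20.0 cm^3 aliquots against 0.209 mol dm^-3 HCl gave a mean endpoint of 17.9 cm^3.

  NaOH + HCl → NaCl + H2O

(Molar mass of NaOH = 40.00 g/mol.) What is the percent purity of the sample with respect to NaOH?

69.3 %

n(HCl) per titration = 0.0179 × 0.209 = 3.74 × 10^-3 mol
n(NaOH) in each aliquot = 3.74 × 10^-3 mol (1:1 ratio)
n(NaOH) in the whole flask = 3.74 × 10^-3 × 200.0/20.0 = 0.0374 mol
mass of NaOH = 0.0374 × 40.00 = 1.50 g
% NaOH = 1.50 / 2.16 × 100 = 69.3 %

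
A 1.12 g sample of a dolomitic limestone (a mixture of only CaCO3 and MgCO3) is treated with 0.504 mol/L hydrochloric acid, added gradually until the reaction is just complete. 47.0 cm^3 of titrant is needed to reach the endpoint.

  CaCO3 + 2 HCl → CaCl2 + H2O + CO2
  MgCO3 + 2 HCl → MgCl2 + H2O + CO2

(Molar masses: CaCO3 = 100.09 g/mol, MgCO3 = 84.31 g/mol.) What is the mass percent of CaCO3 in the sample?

n(HCl) = 0.0470 × 0.504 = 0.0237 mol
Let x = n(CaCO3), y = n(MgCO3).
Titrant: 2x + 2y = 0.0237;  mass: 100.09x + 84.31y = 1.12
Solving, x = 7.70 × 10^-3 mol, y = 4.15 × 10^-3 mol
mass of CaCO3 = 7.70 × 10^-3 × 100.09 = 0.770 g
% CaCO3 = 0.770 / 1.12 × 100 = 68.8 %

68.8 %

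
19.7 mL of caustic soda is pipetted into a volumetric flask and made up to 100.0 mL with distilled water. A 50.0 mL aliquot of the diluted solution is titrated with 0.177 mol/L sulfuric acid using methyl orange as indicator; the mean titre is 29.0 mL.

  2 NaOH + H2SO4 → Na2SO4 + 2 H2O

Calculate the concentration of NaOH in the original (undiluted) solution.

1.04 mol/L

n(H2SO4) = 0.0290 × 0.177 = 5.13 × 10^-3 mol
From the 2:1 ratio, n(NaOH) in the aliquot = 2/1 × 5.13 × 10^-3 = 0.0103 mol
[NaOH]_dilute = 0.0103 / 0.0500 = 0.205 mol/L
Dilution factor = 100.0 / 19.7 = 5.076
[NaOH]_stock = 0.205 × 5.076 = 1.04 mol/L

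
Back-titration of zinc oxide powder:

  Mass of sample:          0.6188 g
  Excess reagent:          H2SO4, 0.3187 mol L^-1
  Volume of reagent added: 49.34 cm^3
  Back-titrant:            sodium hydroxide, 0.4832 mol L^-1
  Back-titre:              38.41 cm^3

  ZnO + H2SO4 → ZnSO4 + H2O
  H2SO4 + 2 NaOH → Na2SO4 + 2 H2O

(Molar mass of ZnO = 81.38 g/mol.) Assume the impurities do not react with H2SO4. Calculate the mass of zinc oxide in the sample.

n(H2SO4) added = 0.04934 × 0.3187 = 0.01572 mol
n(NaOH) used in back-titration = 0.03841 × 0.4832 = 0.01856 mol
From the 1:2 ratio, n(H2SO4) left over = 1/2 × 0.01856 = 9.280 × 10^-3 mol
n(H2SO4) consumed by analyte = 0.01572 − 9.280 × 10^-3 = 6.445 × 10^-3 mol
n(ZnO) = 6.445 × 10^-3 mol (1:1 ratio)
mass of ZnO = 6.445 × 10^-3 × 81.38 = 0.5245 g

0.5245 g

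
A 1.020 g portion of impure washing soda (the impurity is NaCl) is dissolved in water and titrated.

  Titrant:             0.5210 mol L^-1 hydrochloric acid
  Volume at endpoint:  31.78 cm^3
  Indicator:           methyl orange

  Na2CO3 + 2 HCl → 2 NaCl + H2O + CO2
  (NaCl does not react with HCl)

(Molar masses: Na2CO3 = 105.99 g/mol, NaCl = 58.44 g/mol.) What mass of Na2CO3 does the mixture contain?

0.8775 g

n(HCl) = 0.03178 × 0.5210 = 0.01656 mol
Let x = n(Na2CO3), y = n(NaCl).
Titrant: 2x = 0.01656;  mass: 105.99x + 58.44y = 1.020
Solving, x = 8.279 × 10^-3 mol, y = 2.439 × 10^-3 mol
mass of Na2CO3 = 8.279 × 10^-3 × 105.99 = 0.8775 g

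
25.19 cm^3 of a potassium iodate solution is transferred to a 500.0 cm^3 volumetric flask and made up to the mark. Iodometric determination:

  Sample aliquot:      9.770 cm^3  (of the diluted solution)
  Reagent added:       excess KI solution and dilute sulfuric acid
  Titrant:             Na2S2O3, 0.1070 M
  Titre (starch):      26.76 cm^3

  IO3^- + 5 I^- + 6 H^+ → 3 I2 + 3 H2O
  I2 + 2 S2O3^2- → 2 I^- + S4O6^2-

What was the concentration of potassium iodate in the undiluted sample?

n(S2O3^2-) = 0.02676 × 0.1070 = 2.863 × 10^-3 mol
n(I2) = n(S2O3^2-)/2 = 1.432 × 10^-3 mol
From the 1:3 ratio, n(IO3^-) in the aliquot = 1/3 × 1.432 × 10^-3 = 4.772 × 10^-4 mol
[IO3^-]_dilute = 4.772 × 10^-4 / 0.009770 = 0.04885 mol/L
[IO3^-]_original = 0.04885 × 500.0/25.19 = 0.9695 mol/L

0.9695 M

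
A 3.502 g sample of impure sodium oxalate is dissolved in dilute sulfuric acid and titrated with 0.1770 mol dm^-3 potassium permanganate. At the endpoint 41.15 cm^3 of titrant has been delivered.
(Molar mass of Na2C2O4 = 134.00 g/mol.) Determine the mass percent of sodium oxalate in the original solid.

2 MnO4^- + 5 C2O4^2- + 16 H^+ → 2 Mn^2+ + 10 CO2 + 8 H2O
n(KMnO4) = 0.04115 L × 0.1770 mol/L = 7.284 × 10^-3 mol
From the 5:2 ratio, n(Na2C2O4) = 5/2 × 7.284 × 10^-3 = 0.01821 mol
mass of Na2C2O4 = 0.01821 × 134.00 g/mol = 2.440 g
% Na2C2O4 = 2.440 / 3.502 × 100 = 69.67 %

69.67 %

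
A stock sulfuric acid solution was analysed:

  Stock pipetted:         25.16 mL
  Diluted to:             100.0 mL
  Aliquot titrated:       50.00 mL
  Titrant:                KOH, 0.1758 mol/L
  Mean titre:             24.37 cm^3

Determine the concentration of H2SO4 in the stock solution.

H2SO4 + 2 KOH → K2SO4 + 2 H2O
n(KOH) = 0.02437 × 0.1758 = 4.284 × 10^-3 mol
From the 1:2 ratio, n(H2SO4) in the aliquot = 1/2 × 4.284 × 10^-3 = 2.142 × 10^-3 mol
[H2SO4]_dilute = 2.142 × 10^-3 / 0.05000 = 0.04284 mol/L
Dilution factor = 100.0 / 25.16 = 3.975
[H2SO4]_stock = 0.04284 × 3.975 = 0.1703 mol/L

0.1703 mol/L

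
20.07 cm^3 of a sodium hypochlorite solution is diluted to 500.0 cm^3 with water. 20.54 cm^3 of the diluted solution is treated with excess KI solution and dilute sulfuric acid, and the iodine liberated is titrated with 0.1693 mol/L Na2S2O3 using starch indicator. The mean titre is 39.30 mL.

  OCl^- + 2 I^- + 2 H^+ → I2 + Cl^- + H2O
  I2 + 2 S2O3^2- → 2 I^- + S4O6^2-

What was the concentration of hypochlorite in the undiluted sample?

4.035 mol/L

n(S2O3^2-) = 0.03930 × 0.1693 = 6.653 × 10^-3 mol
n(I2) = n(S2O3^2-)/2 = 3.327 × 10^-3 mol
n(OCl^-) in the aliquot = 3.327 × 10^-3 mol (1:1 ratio)
[OCl^-]_dilute = 3.327 × 10^-3 / 0.02054 = 0.1620 mol/L
[OCl^-]_original = 0.1620 × 500.0/20.07 = 4.035 mol/L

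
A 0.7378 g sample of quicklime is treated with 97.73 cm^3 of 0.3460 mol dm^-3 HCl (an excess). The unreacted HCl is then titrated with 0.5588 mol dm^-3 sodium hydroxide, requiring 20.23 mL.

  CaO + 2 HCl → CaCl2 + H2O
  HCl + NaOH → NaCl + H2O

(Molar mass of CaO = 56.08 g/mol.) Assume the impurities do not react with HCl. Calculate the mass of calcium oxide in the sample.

0.6312 g

n(HCl) added = 0.09773 × 0.3460 = 0.03381 mol
n(NaOH) used in back-titration = 0.02023 × 0.5588 = 0.01130 mol
n(HCl) left over = 0.01130 mol (1:1 ratio)
n(HCl) consumed by analyte = 0.03381 − 0.01130 = 0.02251 mol
From the 1:2 ratio, n(CaO) = 1/2 × 0.02251 = 0.01126 mol
mass of CaO = 0.01126 × 56.08 = 0.6312 g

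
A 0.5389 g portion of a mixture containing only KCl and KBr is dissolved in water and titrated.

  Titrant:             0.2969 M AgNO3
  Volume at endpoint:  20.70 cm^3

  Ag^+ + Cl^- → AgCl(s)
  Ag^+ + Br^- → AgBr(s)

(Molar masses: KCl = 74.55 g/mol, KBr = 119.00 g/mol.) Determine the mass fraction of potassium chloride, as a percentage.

59.90 %

n(AgNO3) = 0.02070 × 0.2969 = 6.146 × 10^-3 mol
Let x = n(KCl), y = n(KBr).
Titrant: 1x + 1y = 6.146 × 10^-3;  mass: 74.55x + 119.00y = 0.5389
Solving, x = 4.330 × 10^-3 mol, y = 1.816 × 10^-3 mol
mass of KCl = 4.330 × 10^-3 × 74.55 = 0.3228 g
% KCl = 0.3228 / 0.5389 × 100 = 59.90 %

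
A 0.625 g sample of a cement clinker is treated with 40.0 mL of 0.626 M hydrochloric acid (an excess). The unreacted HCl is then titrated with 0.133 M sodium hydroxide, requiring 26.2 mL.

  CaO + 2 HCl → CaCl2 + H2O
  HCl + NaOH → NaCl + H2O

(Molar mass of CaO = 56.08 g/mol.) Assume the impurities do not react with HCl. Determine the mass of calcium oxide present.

0.604 g

n(HCl) added = 0.0400 × 0.626 = 0.0250 mol
n(NaOH) used in back-titration = 0.0262 × 0.133 = 3.48 × 10^-3 mol
n(HCl) left over = 3.48 × 10^-3 mol (1:1 ratio)
n(HCl) consumed by analyte = 0.0250 − 3.48 × 10^-3 = 0.0216 mol
From the 1:2 ratio, n(CaO) = 1/2 × 0.0216 = 0.0108 mol
mass of CaO = 0.0108 × 56.08 = 0.604 g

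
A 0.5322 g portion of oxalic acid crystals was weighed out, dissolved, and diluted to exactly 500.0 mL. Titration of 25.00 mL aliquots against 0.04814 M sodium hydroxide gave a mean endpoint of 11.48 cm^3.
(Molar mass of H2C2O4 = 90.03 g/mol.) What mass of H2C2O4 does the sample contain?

0.4975 g

H2C2O4 + 2 NaOH → Na2C2O4 + 2 H2O
n(NaOH) per titration = 0.01148 × 0.04814 = 5.526 × 10^-4 mol
From the 1:2 ratio, n(H2C2O4) in each aliquot = 1/2 × 5.526 × 10^-4 = 2.763 × 10^-4 mol
n(H2C2O4) in the whole flask = 2.763 × 10^-4 × 500.0/25.00 = 5.526 × 10^-3 mol
mass of H2C2O4 = 5.526 × 10^-3 × 90.03 = 0.4975 g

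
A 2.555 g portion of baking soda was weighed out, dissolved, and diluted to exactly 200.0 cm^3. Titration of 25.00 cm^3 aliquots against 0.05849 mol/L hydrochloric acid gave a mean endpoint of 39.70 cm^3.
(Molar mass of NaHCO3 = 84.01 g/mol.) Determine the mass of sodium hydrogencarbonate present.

1.561 g

NaHCO3 + HCl → NaCl + H2O + CO2
n(HCl) per titration = 0.03970 × 0.05849 = 2.322 × 10^-3 mol
n(NaHCO3) in each aliquot = 2.322 × 10^-3 mol (1:1 ratio)
n(NaHCO3) in the whole flask = 2.322 × 10^-3 × 200.0/25.00 = 0.01858 mol
mass of NaHCO3 = 0.01858 × 84.01 = 1.561 g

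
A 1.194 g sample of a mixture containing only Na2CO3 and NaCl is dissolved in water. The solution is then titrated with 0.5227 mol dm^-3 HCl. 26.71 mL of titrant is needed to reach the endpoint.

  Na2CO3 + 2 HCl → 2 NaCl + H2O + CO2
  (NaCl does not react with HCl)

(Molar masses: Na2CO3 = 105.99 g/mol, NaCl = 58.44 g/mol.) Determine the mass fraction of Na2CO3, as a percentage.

61.97 %

n(HCl) = 0.02671 × 0.5227 = 0.01396 mol
Let x = n(Na2CO3), y = n(NaCl).
Titrant: 2x = 0.01396;  mass: 105.99x + 58.44y = 1.194
Solving, x = 6.981 × 10^-3 mol, y = 7.771 × 10^-3 mol
mass of Na2CO3 = 6.981 × 10^-3 × 105.99 = 0.7399 g
% Na2CO3 = 0.7399 / 1.194 × 100 = 61.97 %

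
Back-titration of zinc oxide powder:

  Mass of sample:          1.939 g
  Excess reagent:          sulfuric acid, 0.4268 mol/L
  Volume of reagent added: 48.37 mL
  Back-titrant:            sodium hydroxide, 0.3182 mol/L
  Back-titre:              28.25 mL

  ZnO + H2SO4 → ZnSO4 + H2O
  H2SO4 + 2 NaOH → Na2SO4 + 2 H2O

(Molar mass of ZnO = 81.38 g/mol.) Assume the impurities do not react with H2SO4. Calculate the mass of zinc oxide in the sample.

1.314 g

n(H2SO4) added = 0.04837 × 0.4268 = 0.02064 mol
n(NaOH) used in back-titration = 0.02825 × 0.3182 = 8.989 × 10^-3 mol
From the 1:2 ratio, n(H2SO4) left over = 1/2 × 8.989 × 10^-3 = 4.495 × 10^-3 mol
n(H2SO4) consumed by analyte = 0.02064 − 4.495 × 10^-3 = 0.01615 mol
n(ZnO) = 0.01615 mol (1:1 ratio)
mass of ZnO = 0.01615 × 81.38 = 1.314 g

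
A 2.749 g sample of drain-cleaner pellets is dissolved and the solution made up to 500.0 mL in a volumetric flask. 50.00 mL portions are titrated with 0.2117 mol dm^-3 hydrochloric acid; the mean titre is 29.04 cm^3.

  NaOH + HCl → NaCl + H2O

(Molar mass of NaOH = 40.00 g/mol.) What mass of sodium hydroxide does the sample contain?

2.459 g

n(HCl) per titration = 0.02904 × 0.2117 = 6.148 × 10^-3 mol
n(NaOH) in each aliquot = 6.148 × 10^-3 mol (1:1 ratio)
n(NaOH) in the whole flask = 6.148 × 10^-3 × 500.0/50.00 = 0.06148 mol
mass of NaOH = 0.06148 × 40.00 = 2.459 g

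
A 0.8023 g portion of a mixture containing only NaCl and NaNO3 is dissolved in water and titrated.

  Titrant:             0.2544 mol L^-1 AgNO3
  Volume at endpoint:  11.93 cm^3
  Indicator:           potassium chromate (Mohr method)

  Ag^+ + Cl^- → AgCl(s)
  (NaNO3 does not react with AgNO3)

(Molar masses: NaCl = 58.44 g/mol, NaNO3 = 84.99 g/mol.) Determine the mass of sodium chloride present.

n(AgNO3) = 0.01193 × 0.2544 = 3.035 × 10^-3 mol
Let x = n(NaCl), y = n(NaNO3).
Titrant: 1x = 3.035 × 10^-3;  mass: 58.44x + 84.99y = 0.8023
Solving, x = 3.035 × 10^-3 mol, y = 7.353 × 10^-3 mol
mass of NaCl = 3.035 × 10^-3 × 58.44 = 0.1774 g

0.1774 g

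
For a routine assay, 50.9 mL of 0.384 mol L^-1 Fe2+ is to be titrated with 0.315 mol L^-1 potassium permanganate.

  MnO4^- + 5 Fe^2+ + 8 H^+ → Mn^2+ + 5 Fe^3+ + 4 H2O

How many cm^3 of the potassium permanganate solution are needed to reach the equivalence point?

12.4 mL

n(Fe2+) = 0.0509 L × 0.384 mol/L = 0.0195 mol
From the 1:5 stoichiometry, n(KMnO4) = 1/5 × 0.0195 = 3.91 × 10^-3 mol
V(KMnO4) = 3.91 × 10^-3 mol / 0.315 mol/L = 0.0124 L = 12.4 mL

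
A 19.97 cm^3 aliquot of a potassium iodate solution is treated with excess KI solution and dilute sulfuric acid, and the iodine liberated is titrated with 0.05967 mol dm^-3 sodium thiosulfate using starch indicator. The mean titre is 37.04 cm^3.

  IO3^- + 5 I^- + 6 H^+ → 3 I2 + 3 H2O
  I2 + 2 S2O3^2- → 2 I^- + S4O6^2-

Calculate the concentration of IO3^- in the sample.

n(S2O3^2-) = 0.03704 × 0.05967 = 2.210 × 10^-3 mol
n(I2) = n(S2O3^2-)/2 = 1.105 × 10^-3 mol
From the 1:3 ratio, n(IO3^-) in the aliquot = 1/3 × 1.105 × 10^-3 = 3.684 × 10^-4 mol
[IO3^-] = 3.684 × 10^-4 / 0.01997 = 0.01845 mol/L

0.01845 mol/L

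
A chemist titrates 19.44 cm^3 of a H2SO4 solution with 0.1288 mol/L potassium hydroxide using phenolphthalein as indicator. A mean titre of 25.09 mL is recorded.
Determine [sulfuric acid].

0.08312 mol/L

H2SO4 + 2 KOH → K2SO4 + 2 H2O
n(KOH) = 0.02509 L × 0.1288 mol/L = 3.232 × 10^-3 mol
From the 1:2 mole ratio, n(H2SO4) = 1/2 × 3.232 × 10^-3 = 1.616 × 10^-3 mol
[H2SO4] = 1.616 × 10^-3 mol / 0.01944 L = 0.08312 mol/L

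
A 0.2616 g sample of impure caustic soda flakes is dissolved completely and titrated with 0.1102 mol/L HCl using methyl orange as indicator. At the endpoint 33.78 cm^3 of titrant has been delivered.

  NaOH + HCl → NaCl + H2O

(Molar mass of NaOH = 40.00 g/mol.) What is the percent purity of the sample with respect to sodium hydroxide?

56.92 %

n(HCl) = 0.03378 L × 0.1102 mol/L = 3.723 × 10^-3 mol
n(NaOH) = 3.723 × 10^-3 mol (1:1 ratio)
mass of NaOH = 3.723 × 10^-3 × 40.00 g/mol = 0.1489 g
% NaOH = 0.1489 / 0.2616 × 100 = 56.92 %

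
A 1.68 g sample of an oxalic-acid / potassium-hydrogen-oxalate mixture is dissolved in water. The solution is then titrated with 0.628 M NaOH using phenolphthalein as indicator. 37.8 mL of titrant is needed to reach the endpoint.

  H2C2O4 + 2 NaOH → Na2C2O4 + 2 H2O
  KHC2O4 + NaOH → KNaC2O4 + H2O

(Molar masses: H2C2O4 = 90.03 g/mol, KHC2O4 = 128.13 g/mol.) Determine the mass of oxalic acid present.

n(NaOH) = 0.0378 × 0.628 = 0.0237 mol
Let x = n(H2C2O4), y = n(KHC2O4).
Titrant: 2x + 1y = 0.0237;  mass: 90.03x + 128.13y = 1.68
Solving, x = 8.19 × 10^-3 mol, y = 7.36 × 10^-3 mol
mass of H2C2O4 = 8.19 × 10^-3 × 90.03 = 0.737 g

0.737 g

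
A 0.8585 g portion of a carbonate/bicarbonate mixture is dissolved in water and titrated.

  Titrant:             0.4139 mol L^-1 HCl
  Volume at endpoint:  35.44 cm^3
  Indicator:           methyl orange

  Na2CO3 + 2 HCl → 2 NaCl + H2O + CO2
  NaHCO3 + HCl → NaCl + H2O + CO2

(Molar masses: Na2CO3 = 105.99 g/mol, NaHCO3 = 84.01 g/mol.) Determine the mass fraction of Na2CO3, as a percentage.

74.40 %

n(HCl) = 0.03544 × 0.4139 = 0.01467 mol
Let x = n(Na2CO3), y = n(NaHCO3).
Titrant: 2x + 1y = 0.01467;  mass: 105.99x + 84.01y = 0.8585
Solving, x = 6.026 × 10^-3 mol, y = 2.616 × 10^-3 mol
mass of Na2CO3 = 6.026 × 10^-3 × 105.99 = 0.6387 g
% Na2CO3 = 0.6387 / 0.8585 × 100 = 74.40 %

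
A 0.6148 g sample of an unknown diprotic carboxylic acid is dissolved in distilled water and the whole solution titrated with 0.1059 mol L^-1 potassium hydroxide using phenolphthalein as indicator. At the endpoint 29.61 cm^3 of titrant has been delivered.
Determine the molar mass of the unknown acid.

392.1 g/mol

n(KOH) = 0.02961 L × 0.1059 mol/L = 3.136 × 10^-3 mol
From the 1:2 ratio, n(H2A) = 1/2 × 3.136 × 10^-3 = 1.568 × 10^-3 mol
M = m / n = 0.6148 g / 1.568 × 10^-3 mol = 392.1 g/mol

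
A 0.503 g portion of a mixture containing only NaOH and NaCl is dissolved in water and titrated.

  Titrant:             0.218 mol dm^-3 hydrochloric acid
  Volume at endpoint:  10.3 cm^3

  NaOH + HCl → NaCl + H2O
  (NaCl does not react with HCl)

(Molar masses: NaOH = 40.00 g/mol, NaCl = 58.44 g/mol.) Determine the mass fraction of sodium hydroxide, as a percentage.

17.9 %

n(HCl) = 0.0103 × 0.218 = 2.25 × 10^-3 mol
Let x = n(NaOH), y = n(NaCl).
Titrant: 1x = 2.25 × 10^-3;  mass: 40.00x + 58.44y = 0.503
Solving, x = 2.25 × 10^-3 mol, y = 7.07 × 10^-3 mol
mass of NaOH = 2.25 × 10^-3 × 40.00 = 0.0898 g
% NaOH = 0.0898 / 0.503 × 100 = 17.9 %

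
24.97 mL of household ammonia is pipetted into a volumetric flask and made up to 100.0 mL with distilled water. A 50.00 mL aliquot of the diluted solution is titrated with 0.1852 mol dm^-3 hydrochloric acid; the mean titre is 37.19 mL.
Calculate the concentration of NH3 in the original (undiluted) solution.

NH3 + HCl → NH4Cl
n(HCl) = 0.03719 × 0.1852 = 6.888 × 10^-3 mol
n(NH3) in the aliquot = 6.888 × 10^-3 mol (1:1 ratio)
[NH3]_dilute = 6.888 × 10^-3 / 0.05000 = 0.1378 mol/L
Dilution factor = 100.0 / 24.97 = 4.005
[NH3]_stock = 0.1378 × 4.005 = 0.5517 mol/L

0.5517 mol/L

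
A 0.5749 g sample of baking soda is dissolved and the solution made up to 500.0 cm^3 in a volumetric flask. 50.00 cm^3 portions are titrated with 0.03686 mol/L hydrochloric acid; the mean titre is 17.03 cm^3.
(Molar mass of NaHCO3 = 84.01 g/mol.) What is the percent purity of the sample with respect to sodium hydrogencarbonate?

NaHCO3 + HCl → NaCl + H2O + CO2
n(HCl) per titration = 0.01703 × 0.03686 = 6.277 × 10^-4 mol
n(NaHCO3) in each aliquot = 6.277 × 10^-4 mol (1:1 ratio)
n(NaHCO3) in the whole flask = 6.277 × 10^-4 × 500.0/50.00 = 6.277 × 10^-3 mol
mass of NaHCO3 = 6.277 × 10^-3 × 84.01 = 0.5274 g
% NaHCO3 = 0.5274 / 0.5749 × 100 = 91.73 %

91.73 %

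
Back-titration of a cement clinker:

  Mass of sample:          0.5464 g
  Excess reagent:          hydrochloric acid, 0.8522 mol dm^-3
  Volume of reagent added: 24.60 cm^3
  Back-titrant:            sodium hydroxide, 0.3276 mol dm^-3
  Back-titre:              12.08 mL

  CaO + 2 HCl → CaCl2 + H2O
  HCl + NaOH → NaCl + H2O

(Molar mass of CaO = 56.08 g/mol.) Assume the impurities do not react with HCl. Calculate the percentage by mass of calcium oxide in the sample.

n(HCl) added = 0.02460 × 0.8522 = 0.02096 mol
n(NaOH) used in back-titration = 0.01208 × 0.3276 = 3.957 × 10^-3 mol
n(HCl) left over = 3.957 × 10^-3 mol (1:1 ratio)
n(HCl) consumed by analyte = 0.02096 − 3.957 × 10^-3 = 0.01701 mol
From the 1:2 ratio, n(CaO) = 1/2 × 0.01701 = 8.503 × 10^-3 mol
mass of CaO = 8.503 × 10^-3 × 56.08 = 0.4769 g
% CaO = 0.4769 / 0.5464 × 100 = 87.27 %

87.27 %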